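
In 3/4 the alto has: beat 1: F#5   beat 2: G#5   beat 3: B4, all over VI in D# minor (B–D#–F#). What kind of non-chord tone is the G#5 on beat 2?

The harmony at that moment is B major triad (B, D#, F#); G#5 is not a chord tone.
It is approached by step up from F#5 and left by leap down to B4.
Step in, leap out, on a weak beat — an escape tone.

Escape tone.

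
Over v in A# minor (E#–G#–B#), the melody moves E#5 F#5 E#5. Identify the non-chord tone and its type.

F#5 is a neighbor tone.

The harmony at that moment is E# minor triad (E#, G#, B#); F#5 is not a chord tone.
It is approached by step up from E#5 and left by step down to E#5.
Step away and step back to the same note — a neighbor tone (upper neighbor).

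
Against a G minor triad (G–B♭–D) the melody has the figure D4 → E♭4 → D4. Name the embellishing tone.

The harmony at that moment is G minor triad (G, B♭, D); E♭4 is not a chord tone.
It is approached by step up from D4 and left by step down to D4.
Step away and step back to the same note — a neighbor tone (upper neighbor).

E♭4 is a neighbor tone.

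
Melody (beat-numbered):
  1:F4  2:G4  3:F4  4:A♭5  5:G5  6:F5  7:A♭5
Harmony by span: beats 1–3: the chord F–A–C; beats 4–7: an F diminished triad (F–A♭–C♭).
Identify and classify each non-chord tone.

The harmony at that moment is F major triad (F, A, C); G4 is not a chord tone.
It is approached by step up from F4 and left by step down to F4.
Step away and step back to the same note — a neighbor tone (upper neighbor).
The harmony at that moment is F diminished triad (F, A♭, C♭); G5 is not a chord tone.
It is approached by step down from A♭5 and left by step down to F5.
Step in, step out in the same direction — a passing tone.

G4 (beat 2) — neighbor tone; G5 (beat 5) — passing tone.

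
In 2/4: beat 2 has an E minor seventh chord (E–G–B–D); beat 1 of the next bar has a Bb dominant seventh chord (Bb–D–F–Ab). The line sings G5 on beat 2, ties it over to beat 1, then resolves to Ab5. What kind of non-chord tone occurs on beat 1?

The harmony at that moment is Bb dominant seventh chord (Bb, D, F, Ab); G5 is not a chord tone.
It is held over (the same pitch as the preceding G5) and left by step up to Ab5.
Held over from the previous chord and resolving up by step — a retardation.

Retardation.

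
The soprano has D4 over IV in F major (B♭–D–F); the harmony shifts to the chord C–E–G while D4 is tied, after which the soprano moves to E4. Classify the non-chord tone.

The harmony at that moment is C major triad (C, E, G); D4 is not a chord tone.
It is held over (the same pitch as the preceding D4) and left by step up to E4.
Held over from the previous chord and resolving up by step — a retardation.

D4 is a retardation.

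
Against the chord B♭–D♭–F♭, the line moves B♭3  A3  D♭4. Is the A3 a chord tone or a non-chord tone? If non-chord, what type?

The harmony at that moment is B♭ diminished triad (B♭, D♭, F♭); A3 is not a chord tone.
It is approached by step down from B♭3 and left by leap up to D♭4.
Step in, leap out — an escape tone.

Non-chord tone — an escape tone.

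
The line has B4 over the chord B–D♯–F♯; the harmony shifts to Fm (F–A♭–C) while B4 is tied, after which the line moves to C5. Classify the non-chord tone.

B4 is a retardation.

The harmony at that moment is F minor triad (F, A♭, C); B4 is not a chord tone.
It is held over (the same pitch as the preceding B4) and left by step up to C5.
Held over from the previous chord and resolving up by step — a retardation.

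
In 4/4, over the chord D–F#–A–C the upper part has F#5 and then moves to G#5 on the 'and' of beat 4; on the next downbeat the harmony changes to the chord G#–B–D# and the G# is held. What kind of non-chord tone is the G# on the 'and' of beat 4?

Anticipation.

The harmony at that moment is D dominant seventh chord (D, F#, A, C); G#5 is not a chord tone.
It is approached by step up from F#5 and then sustained as the same pitch into the next harmony.
Arriving early and becoming a chord tone when the harmony changes — an anticipation.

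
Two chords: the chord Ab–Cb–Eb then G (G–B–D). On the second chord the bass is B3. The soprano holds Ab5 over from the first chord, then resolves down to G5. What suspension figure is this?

7–6 suspension.

At the second chord the bass is B3. The suspended Ab5 lies a seventh above the bass; after resolving down by step to G5, the interval above the bass becomes a sixth.
Suspension figures are named by those two intervals: 7–6.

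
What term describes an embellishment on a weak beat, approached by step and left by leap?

Approach: by step. Departure: by leap. Metric position: weak.
Step in, leap out, from a weak position — an escape tone (échappée). (It is the mirror image of the appoggiatura, which leaps in and steps out on a strong beat.)

Escape tone.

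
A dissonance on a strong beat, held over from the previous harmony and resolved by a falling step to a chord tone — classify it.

Suspension.

Approach: by preparation — the pitch is first a chord tone, then held (tied or repeated) while the harmony changes under it. Departure: down by step. Metric position: strong.
A prepared dissonance that resolves downward by step — a suspension. (The same figure resolving upward would be a retardation.)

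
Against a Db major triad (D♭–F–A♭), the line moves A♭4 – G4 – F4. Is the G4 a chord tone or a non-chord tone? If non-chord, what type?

Non-chord tone — a passing tone.

The harmony at that moment is D♭ major triad (D♭, F, A♭); G4 is not a chord tone.
It is approached by step down from A♭4 and left by step down to F4.
Step in, step out in the same direction — a passing tone.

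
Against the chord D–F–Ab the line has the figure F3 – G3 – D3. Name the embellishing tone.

G3 is an escape tone.

The harmony at that moment is D diminished triad (D, F, Ab); G3 is not a chord tone.
It is approached by step up from F3 and left by leap down to D3.
Step in, leap out — an escape tone.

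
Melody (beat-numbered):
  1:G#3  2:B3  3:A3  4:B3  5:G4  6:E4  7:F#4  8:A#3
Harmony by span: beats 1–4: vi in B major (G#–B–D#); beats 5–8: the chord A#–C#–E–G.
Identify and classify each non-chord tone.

A3 (beat 3) — neighbor tone; F#4 (beat 7) — escape tone.

The harmony at that moment is G# minor triad (G#, B, D#); A3 is not a chord tone.
It is approached by step down from B3 and left by step up to B3.
Step away and step back to the same note — a neighbor tone (lower neighbor).
The harmony at that moment is A# diminished seventh chord (A#, C#, E, G); F#4 is not a chord tone.
It is approached by step up from E4 and left by leap down to A#3.
Step in, leap out — an escape tone.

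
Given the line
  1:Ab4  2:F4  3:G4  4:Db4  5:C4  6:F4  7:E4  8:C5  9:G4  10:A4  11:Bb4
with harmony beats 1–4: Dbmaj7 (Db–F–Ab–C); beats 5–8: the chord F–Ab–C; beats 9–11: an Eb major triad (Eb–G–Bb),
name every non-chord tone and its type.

The harmony at that moment is Db major seventh chord (Db, F, Ab, C); G4 is not a chord tone.
It is approached by step up from F4 and left by leap down to Db4.
Step in, leap out — an escape tone.
The harmony at that moment is F minor triad (F, Ab, C); E4 is not a chord tone.
It is approached by step down from F4 and left by leap up to C5.
Step in, leap out — an escape tone.
The harmony at that moment is Eb major triad (Eb, G, Bb); A4 is not a chord tone.
It is approached by step up from G4 and left by step up to Bb4.
Step in, step out in the same direction — a passing tone.

G4 (beat 3) — escape tone; E4 (beat 7) — escape tone; A4 (beat 10) — passing tone.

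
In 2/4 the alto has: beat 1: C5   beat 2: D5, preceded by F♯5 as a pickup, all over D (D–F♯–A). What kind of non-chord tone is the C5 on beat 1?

The harmony at that moment is D major triad (D, F♯, A); C5 is not a chord tone.
It is approached by leap down from F♯5 and left by step up to D5.
Leap in, step out, metrically accented — an appoggiatura.

Appoggiatura.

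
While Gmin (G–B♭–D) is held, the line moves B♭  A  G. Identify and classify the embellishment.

A is a passing tone.

The harmony at that moment is G minor triad (G, B♭, D); A is not a chord tone.
It is approached by step down from B♭ and left by step down to G.
Step in, step out in the same direction — a passing tone.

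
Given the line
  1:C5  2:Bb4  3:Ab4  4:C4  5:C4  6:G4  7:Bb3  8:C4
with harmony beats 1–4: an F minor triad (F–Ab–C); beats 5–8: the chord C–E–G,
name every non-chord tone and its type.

Bb4 (beat 2) — passing tone; Bb3 (beat 7) — appoggiatura.

The harmony at that moment is F minor triad (F, Ab, C); Bb4 is not a chord tone.
It is approached by step down from C5 and left by step down to Ab4.
Step in, step out in the same direction — a passing tone.
The harmony at that moment is C major triad (C, E, G); Bb3 is not a chord tone.
It is approached by leap down from G4 and left by step up to C4.
Leap in, step out — an appoggiatura.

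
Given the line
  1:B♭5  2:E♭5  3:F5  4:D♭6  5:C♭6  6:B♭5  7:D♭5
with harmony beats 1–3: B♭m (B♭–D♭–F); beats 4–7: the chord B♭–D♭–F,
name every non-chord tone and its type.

E♭5 (beat 2) — appoggiatura; C♭6 (beat 5) — passing tone.

The harmony at that moment is B♭ minor triad (B♭, D♭, F); E♭5 is not a chord tone.
It is approached by leap down from B♭5 and left by step up to F5.
Leap in, step out — an appoggiatura.
The harmony at that moment is B♭ minor triad (B♭, D♭, F); C♭6 is not a chord tone.
It is approached by step down from D♭6 and left by step down to B♭5.
Step in, step out in the same direction — a passing tone.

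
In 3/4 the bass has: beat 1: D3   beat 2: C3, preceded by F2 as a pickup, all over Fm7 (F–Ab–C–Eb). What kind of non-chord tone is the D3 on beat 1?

The harmony at that moment is F minor seventh chord (F, Ab, C, Eb); D3 is not a chord tone.
It is approached by leap up from F2 and left by step down to C3.
Leap in, step out, metrically accented — an appoggiatura.

Appoggiatura.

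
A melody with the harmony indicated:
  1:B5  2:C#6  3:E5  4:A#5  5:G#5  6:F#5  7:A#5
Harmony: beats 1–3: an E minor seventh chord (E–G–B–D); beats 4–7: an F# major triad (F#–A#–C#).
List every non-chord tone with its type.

C#6 (beat 2) — escape tone; G#5 (beat 5) — passing tone.

The harmony at that moment is E minor seventh chord (E, G, B, D); C#6 is not a chord tone.
It is approached by step up from B5 and left by leap down to E5.
Step in, leap out — an escape tone.
The harmony at that moment is F# major triad (F#, A#, C#); G#5 is not a chord tone.
It is approached by step down from A#5 and left by step down to F#5.
Step in, step out in the same direction — a passing tone.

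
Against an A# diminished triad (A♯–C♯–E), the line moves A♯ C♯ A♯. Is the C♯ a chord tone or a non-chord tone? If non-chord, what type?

A# diminished triad contains A♯, C♯, E; C♯ is the third, so it is a chord tone.

Chord tone (the third of A# diminished triad).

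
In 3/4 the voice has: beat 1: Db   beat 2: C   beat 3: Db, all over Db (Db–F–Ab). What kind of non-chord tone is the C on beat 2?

The harmony at that moment is Db major triad (Db, F, Ab); C is not a chord tone.
It is approached by step down from Db and left by step up to Db.
Step away and step back to the same note — a neighbor tone (lower neighbor).

Lower neighbor tone.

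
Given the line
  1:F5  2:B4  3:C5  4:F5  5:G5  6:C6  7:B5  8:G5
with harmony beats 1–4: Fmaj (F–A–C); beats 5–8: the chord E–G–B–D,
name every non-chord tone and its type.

The harmony at that moment is F major triad (F, A, C); B4 is not a chord tone.
It is approached by leap down from F5 and left by step up to C5.
Leap in, step out — an appoggiatura.
The harmony at that moment is E minor seventh chord (E, G, B, D); C6 is not a chord tone.
It is approached by leap up from G5 and left by step down to B5.
Leap in, step out — an appoggiatura.

B4 (beat 2) — appoggiatura; C6 (beat 6) — appoggiatura.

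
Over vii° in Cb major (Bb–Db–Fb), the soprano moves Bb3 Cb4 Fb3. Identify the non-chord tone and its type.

The harmony at that moment is Bb diminished triad (Bb, Db, Fb); Cb4 is not a chord tone.
It is approached by step up from Bb3 and left by leap down to Fb3.
Step in, leap out — an escape tone.

Cb4 is an escape tone.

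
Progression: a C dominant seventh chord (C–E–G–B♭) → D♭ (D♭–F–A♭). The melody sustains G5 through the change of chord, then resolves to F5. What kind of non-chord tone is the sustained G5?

G5 is a suspension.

The harmony at that moment is D♭ major triad (D♭, F, A♭); G5 is not a chord tone.
It is held over (the same pitch as the preceding G5) and left by step down to F5.
Held over from the previous chord and resolving down by step — a suspension.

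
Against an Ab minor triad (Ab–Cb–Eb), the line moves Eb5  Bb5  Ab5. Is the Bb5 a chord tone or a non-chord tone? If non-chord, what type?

The harmony at that moment is Ab minor triad (Ab, Cb, Eb); Bb5 is not a chord tone.
It is approached by leap up from Eb5 and left by step down to Ab5.
Leap in, step out — an appoggiatura.

Non-chord tone — an appoggiatura.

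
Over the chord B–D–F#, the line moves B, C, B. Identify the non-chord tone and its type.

C is a neighbor tone.

The harmony at that moment is B minor triad (B, D, F#); C is not a chord tone.
It is approached by step up from B and left by step down to B.
Step away and step back to the same note — a neighbor tone (upper neighbor).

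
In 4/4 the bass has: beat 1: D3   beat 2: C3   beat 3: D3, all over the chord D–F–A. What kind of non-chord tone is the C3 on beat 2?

Lower neighbor tone.

The harmony at that moment is D minor triad (D, F, A); C3 is not a chord tone.
It is approached by step down from D3 and left by step up to D3.
Step away and step back to the same note — a neighbor tone (lower neighbor).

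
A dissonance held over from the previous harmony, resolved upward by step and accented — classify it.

Approach: by preparation — the pitch is first a chord tone, then held (tied or repeated) while the harmony changes under it. Departure: up by step. Metric position: strong.
A prepared dissonance that resolves upward by step — a retardation. (The same figure resolving downward would be a suspension.)

Retardation.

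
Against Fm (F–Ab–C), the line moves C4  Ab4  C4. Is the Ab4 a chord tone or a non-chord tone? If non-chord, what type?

F minor triad contains F, Ab, C; Ab is the third, so it is a chord tone.

Chord tone (the third of F minor triad).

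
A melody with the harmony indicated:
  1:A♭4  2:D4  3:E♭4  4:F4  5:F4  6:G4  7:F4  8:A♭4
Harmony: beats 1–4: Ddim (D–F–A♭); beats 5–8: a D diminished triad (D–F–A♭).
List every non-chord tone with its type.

E♭4 (beat 3) — passing tone; G4 (beat 6) — neighbor tone.

The harmony at that moment is D diminished triad (D, F, A♭); E♭4 is not a chord tone.
It is approached by step up from D4 and left by step up to F4.
Step in, step out in the same direction — a passing tone.
The harmony at that moment is D diminished triad (D, F, A♭); G4 is not a chord tone.
It is approached by step up from F4 and left by step down to F4.
Step away and step back to the same note — a neighbor tone (upper neighbor).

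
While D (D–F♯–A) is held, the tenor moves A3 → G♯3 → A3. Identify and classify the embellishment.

The harmony at that moment is D major triad (D, F♯, A); G♯3 is not a chord tone.
It is approached by step down from A3 and left by step up to A3.
Step away and step back to the same note — a neighbor tone (lower neighbor).

G♯3 is a neighbor tone.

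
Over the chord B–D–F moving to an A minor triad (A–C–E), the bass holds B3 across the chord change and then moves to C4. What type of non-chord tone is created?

The harmony at that moment is A minor triad (A, C, E); B3 is not a chord tone.
It is held over (the same pitch as the preceding B3) and left by step up to C4.
Held over from the previous chord and resolving up by step — a retardation.

B3 is a retardation.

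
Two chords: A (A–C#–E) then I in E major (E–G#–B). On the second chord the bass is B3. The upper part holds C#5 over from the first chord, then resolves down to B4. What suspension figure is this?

9–8 suspension.

At the second chord the bass is B3. The suspended C#5 lies a ninth above the bass; after resolving down by step to B4, the interval above the bass becomes an octave.
Suspension figures are named by those two intervals: 9–8.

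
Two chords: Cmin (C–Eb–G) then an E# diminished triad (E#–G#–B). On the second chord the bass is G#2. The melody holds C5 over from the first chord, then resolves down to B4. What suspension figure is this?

4–3 suspension.

At the second chord the bass is G#2. The suspended C5 lies a fourth above the bass; after resolving down by step to B4, the interval above the bass becomes a third.
Suspension figures are named by those two intervals: 4–3.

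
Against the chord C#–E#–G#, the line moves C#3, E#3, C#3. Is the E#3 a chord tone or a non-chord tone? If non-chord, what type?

Chord tone (the third of C# major triad).

C# major triad contains C#, E#, G#; E# is the third, so it is a chord tone.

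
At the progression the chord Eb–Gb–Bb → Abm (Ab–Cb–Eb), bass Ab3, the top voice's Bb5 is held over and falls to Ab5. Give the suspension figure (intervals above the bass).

At the second chord the bass is Ab3. The suspended Bb5 lies a ninth above the bass; after resolving down by step to Ab5, the interval above the bass becomes an octave.
Suspension figures are named by those two intervals: 9–8.

9–8 suspension.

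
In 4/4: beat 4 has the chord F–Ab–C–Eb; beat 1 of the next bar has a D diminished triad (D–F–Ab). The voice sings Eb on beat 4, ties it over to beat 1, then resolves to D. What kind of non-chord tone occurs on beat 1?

The harmony at that moment is D diminished triad (D, F, Ab); Eb is not a chord tone.
It is held over (the same pitch as the preceding Eb) and left by step down to D.
Held over from the previous chord and resolving down by step — a suspension.

Suspension.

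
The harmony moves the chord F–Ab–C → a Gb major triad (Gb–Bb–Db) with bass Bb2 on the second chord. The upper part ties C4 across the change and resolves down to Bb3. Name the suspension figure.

At the second chord the bass is Bb2. The suspended C4 lies a ninth above the bass; after resolving down by step to Bb3, the interval above the bass becomes an octave.
Suspension figures are named by those two intervals: 9–8.

9–8 suspension.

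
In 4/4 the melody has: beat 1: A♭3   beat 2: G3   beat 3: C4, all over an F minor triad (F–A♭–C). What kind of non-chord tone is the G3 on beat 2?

Escape tone.

The harmony at that moment is F minor triad (F, A♭, C); G3 is not a chord tone.
It is approached by step down from A♭3 and left by leap up to C4.
Step in, leap out, on a weak beat — an escape tone.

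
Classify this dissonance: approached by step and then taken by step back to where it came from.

Neighbor tone.

Approach: by step. Departure: by step in the opposite direction, back to the starting pitch.
Stepwise on both sides but reversing to return to the same chord tone — a neighbor tone. (Had it continued onward in the same direction it would be a passing tone instead.)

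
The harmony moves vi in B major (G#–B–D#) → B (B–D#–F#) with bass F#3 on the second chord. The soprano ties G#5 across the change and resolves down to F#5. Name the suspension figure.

At the second chord the bass is F#3. The suspended G#5 lies a ninth above the bass; after resolving down by step to F#5, the interval above the bass becomes an octave.
Suspension figures are named by those two intervals: 9–8.

9–8 suspension.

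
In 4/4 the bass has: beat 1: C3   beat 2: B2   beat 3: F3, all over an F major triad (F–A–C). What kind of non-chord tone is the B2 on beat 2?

The harmony at that moment is F major triad (F, A, C); B2 is not a chord tone.
It is approached by step down from C3 and left by leap up to F3.
Step in, leap out, on a weak beat — an escape tone.

Escape tone.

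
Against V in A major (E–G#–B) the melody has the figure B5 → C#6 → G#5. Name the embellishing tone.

C#6 is an escape tone.

The harmony at that moment is E major triad (E, G#, B); C#6 is not a chord tone.
It is approached by step up from B5 and left by leap down to G#5.
Step in, leap out — an escape tone.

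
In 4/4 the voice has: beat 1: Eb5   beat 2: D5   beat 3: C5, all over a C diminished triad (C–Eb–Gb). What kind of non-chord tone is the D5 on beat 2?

Passing tone.

The harmony at that moment is C diminished triad (C, Eb, Gb); D5 is not a chord tone.
It is approached by step down from Eb5 and left by step down to C5.
Step in, step out in the same direction — a passing tone.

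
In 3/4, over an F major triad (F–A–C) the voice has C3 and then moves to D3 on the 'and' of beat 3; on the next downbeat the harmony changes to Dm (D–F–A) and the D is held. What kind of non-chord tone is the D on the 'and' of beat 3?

Anticipation.

The harmony at that moment is F major triad (F, A, C); D3 is not a chord tone.
It is approached by step up from C3 and then sustained as the same pitch into the next harmony.
Arriving early and becoming a chord tone when the harmony changes — an anticipation.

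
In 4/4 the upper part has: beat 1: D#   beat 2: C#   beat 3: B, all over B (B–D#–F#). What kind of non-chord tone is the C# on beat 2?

The harmony at that moment is B major triad (B, D#, F#); C# is not a chord tone.
It is approached by step down from D# and left by step down to B.
Step in, step out in the same direction — a passing tone.

Passing tone.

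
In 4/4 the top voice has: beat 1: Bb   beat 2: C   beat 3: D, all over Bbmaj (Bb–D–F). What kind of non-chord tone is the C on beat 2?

The harmony at that moment is Bb major triad (Bb, D, F); C is not a chord tone.
It is approached by step up from Bb and left by step up to D.
Step in, step out in the same direction — a passing tone.

Passing tone.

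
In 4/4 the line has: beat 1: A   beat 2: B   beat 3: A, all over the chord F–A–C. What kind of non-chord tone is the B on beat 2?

Upper neighbor tone.

The harmony at that moment is F major triad (F, A, C); B is not a chord tone.
It is approached by step up from A and left by step down to A.
Step away and step back to the same note — a neighbor tone (upper neighbor).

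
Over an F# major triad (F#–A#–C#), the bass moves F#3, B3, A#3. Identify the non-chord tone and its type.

B3 is an appoggiatura.

The harmony at that moment is F# major triad (F#, A#, C#); B3 is not a chord tone.
It is approached by leap up from F#3 and left by step down to A#3.
Leap in, step out — an appoggiatura.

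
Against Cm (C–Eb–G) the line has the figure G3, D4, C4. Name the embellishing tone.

D4 is an appoggiatura.

The harmony at that moment is C minor triad (C, Eb, G); D4 is not a chord tone.
It is approached by leap up from G3 and left by step down to C4.
Leap in, step out — an appoggiatura.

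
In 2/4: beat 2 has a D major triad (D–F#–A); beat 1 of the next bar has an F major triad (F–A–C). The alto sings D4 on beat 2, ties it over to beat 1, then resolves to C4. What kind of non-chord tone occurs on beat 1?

The harmony at that moment is F major triad (F, A, C); D4 is not a chord tone.
It is held over (the same pitch as the preceding D4) and left by step down to C4.
Held over from the previous chord and resolving down by step — a suspension.

Suspension.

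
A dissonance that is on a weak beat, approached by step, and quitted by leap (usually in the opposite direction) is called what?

Approach: by step. Departure: by leap. Metric position: weak.
Step in, leap out, from a weak position — an escape tone (échappée). (It is the mirror image of the appoggiatura, which leaps in and steps out on a strong beat.)

Escape tone.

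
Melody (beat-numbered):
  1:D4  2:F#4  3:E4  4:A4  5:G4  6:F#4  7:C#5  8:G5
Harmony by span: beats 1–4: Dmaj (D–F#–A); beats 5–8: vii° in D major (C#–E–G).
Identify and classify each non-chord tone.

E4 (beat 3) — escape tone; F#4 (beat 6) — escape tone.

The harmony at that moment is D major triad (D, F#, A); E4 is not a chord tone.
It is approached by step down from F#4 and left by leap up to A4.
Step in, leap out — an escape tone.
The harmony at that moment is C# diminished triad (C#, E, G); F#4 is not a chord tone.
It is approached by step down from G4 and left by leap up to C#5.
Step in, leap out — an escape tone.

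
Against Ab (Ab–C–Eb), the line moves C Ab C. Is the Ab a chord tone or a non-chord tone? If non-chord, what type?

Ab major triad contains Ab, C, Eb; Ab is the root, so it is a chord tone.

Chord tone (the root of Ab major triad).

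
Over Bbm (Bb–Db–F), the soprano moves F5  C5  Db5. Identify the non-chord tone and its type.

The harmony at that moment is Bb minor triad (Bb, Db, F); C5 is not a chord tone.
It is approached by leap down from F5 and left by step up to Db5.
Leap in, step out — an appoggiatura.

C5 is an appoggiatura.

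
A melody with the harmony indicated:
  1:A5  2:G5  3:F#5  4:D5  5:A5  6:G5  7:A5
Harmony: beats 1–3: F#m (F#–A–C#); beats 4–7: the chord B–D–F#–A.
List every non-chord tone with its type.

The harmony at that moment is F# minor triad (F#, A, C#); G5 is not a chord tone.
It is approached by step down from A5 and left by step down to F#5.
Step in, step out in the same direction — a passing tone.
The harmony at that moment is B minor seventh chord (B, D, F#, A); G5 is not a chord tone.
It is approached by step down from A5 and left by step up to A5.
Step away and step back to the same note — a neighbor tone (lower neighbor).

G5 (beat 2) — passing tone; G5 (beat 6) — neighbor tone.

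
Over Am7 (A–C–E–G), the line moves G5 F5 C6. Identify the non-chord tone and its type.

F5 is an escape tone.

The harmony at that moment is A minor seventh chord (A, C, E, G); F5 is not a chord tone.
It is approached by step down from G5 and left by leap up to C6.
Step in, leap out — an escape tone.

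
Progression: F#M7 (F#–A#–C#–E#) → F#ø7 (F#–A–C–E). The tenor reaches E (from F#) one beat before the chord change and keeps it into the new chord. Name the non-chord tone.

The harmony at that moment is F# major seventh chord (F#, A#, C#, E#); E is not a chord tone.
It is approached by step down from F# and then sustained as the same pitch into the next harmony.
Arriving early and becoming a chord tone when the harmony changes — an anticipation.

E is an anticipation.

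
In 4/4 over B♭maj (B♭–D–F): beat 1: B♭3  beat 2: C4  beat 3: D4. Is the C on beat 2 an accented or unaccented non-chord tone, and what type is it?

The harmony at that moment is B♭ major triad (B♭, D, F); C4 is not a chord tone.
It is approached by step up from B♭3 and left by step up to D4.
Step in, step out in the same direction — a passing tone.
It falls on a weak beat, so it is unaccented.

Unaccented passing tone.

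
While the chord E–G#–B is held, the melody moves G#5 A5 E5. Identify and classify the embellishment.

The harmony at that moment is E major triad (E, G#, B); A5 is not a chord tone.
It is approached by step up from G#5 and left by leap down to E5.
Step in, leap out — an escape tone.

A5 is an escape tone.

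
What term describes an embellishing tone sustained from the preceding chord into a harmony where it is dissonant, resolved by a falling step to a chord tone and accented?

Approach: by preparation — the pitch is first a chord tone, then held (tied or repeated) while the harmony changes under it. Departure: down by step. Metric position: strong.
A prepared dissonance that resolves downward by step — a suspension. (The same figure resolving upward would be a retardation.)

Suspension.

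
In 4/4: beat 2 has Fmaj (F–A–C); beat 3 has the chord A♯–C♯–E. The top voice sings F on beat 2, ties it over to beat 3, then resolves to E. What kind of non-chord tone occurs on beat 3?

The harmony at that moment is A♯ diminished triad (A♯, C♯, E); F is not a chord tone.
It is held over (the same pitch as the preceding F) and left by step down to E.
Held over from the previous chord and resolving down by step — a suspension.

Suspension.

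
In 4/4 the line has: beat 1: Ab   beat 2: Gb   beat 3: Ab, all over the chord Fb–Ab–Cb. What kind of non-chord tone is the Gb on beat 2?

The harmony at that moment is Fb major triad (Fb, Ab, Cb); Gb is not a chord tone.
It is approached by step down from Ab and left by step up to Ab.
Step away and step back to the same note — a neighbor tone (lower neighbor).

Lower neighbor tone.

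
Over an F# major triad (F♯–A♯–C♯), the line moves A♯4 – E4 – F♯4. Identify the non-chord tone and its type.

E4 is an appoggiatura.

The harmony at that moment is F♯ major triad (F♯, A♯, C♯); E4 is not a chord tone.
It is approached by leap down from A♯4 and left by step up to F♯4.
Leap in, step out — an appoggiatura.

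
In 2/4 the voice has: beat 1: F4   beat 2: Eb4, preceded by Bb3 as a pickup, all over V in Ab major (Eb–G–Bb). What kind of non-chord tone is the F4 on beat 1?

The harmony at that moment is Eb major triad (Eb, G, Bb); F4 is not a chord tone.
It is approached by leap up from Bb3 and left by step down to Eb4.
Leap in, step out, metrically accented — an appoggiatura.

Appoggiatura.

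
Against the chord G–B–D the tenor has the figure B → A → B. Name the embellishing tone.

The harmony at that moment is G major triad (G, B, D); A is not a chord tone.
It is approached by step down from B and left by step up to B.
Step away and step back to the same note — a neighbor tone (lower neighbor).

A is a neighbor tone.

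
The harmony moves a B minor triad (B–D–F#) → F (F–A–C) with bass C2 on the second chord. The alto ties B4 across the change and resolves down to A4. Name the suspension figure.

7–6 suspension.

At the second chord the bass is C2. The suspended B4 lies a seventh above the bass; after resolving down by step to A4, the interval above the bass becomes a sixth.
Suspension figures are named by those two intervals: 7–6.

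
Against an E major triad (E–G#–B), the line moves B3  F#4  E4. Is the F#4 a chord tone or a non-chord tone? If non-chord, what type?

The harmony at that moment is E major triad (E, G#, B); F#4 is not a chord tone.
It is approached by leap up from B3 and left by step down to E4.
Leap in, step out — an appoggiatura.

Non-chord tone — an appoggiatura.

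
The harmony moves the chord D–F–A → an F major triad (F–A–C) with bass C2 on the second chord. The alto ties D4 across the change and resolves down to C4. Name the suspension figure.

9–8 suspension.

At the second chord the bass is C2. The suspended D4 lies a ninth above the bass; after resolving down by step to C4, the interval above the bass becomes an octave.
Suspension figures are named by those two intervals: 9–8.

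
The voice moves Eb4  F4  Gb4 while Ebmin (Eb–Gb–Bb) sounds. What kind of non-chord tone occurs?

The harmony at that moment is Eb minor triad (Eb, Gb, Bb); F4 is not a chord tone.
It is approached by step up from Eb4 and left by step up to Gb4.
Step in, step out in the same direction — a passing tone.

F4 is a passing tone.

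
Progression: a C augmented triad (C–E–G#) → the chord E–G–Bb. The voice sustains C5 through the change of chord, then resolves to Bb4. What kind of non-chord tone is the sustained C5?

The harmony at that moment is E diminished triad (E, G, Bb); C5 is not a chord tone.
It is held over (the same pitch as the preceding C5) and left by step down to Bb4.
Held over from the previous chord and resolving down by step — a suspension.

C5 is a suspension.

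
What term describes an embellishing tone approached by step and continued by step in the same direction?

Approach: by step. Departure: by step, continuing in the same direction.
Stepwise on both sides with no change of direction means the note fills in the space between two different chord tones — a passing tone. (Had it turned back to its starting note it would be a neighbor tone instead.)

Passing tone.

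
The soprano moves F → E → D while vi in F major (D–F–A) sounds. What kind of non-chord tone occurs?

E is a passing tone.

The harmony at that moment is D minor triad (D, F, A); E is not a chord tone.
It is approached by step down from F and left by step down to D.
Step in, step out in the same direction — a passing tone.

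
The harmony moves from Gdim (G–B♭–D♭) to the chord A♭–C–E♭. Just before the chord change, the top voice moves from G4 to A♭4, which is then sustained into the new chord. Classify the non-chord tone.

A♭4 is an anticipation.

The harmony at that moment is G diminished triad (G, B♭, D♭); A♭4 is not a chord tone.
It is approached by step up from G4 and then sustained as the same pitch into the next harmony.
Arriving early and becoming a chord tone when the harmony changes — an anticipation.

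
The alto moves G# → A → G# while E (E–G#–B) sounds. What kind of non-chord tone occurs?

A is a neighbor tone.

The harmony at that moment is E major triad (E, G#, B); A is not a chord tone.
It is approached by step up from G# and left by step down to G#.
Step away and step back to the same note — a neighbor tone (upper neighbor).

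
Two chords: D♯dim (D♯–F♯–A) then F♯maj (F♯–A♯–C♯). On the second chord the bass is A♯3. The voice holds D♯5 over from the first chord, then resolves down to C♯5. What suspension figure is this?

4–3 suspension.

At the second chord the bass is A♯3. The suspended D♯5 lies a fourth above the bass; after resolving down by step to C♯5, the interval above the bass becomes a third.
Suspension figures are named by those two intervals: 4–3.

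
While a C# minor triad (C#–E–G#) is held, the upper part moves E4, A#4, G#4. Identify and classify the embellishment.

The harmony at that moment is C# minor triad (C#, E, G#); A#4 is not a chord tone.
It is approached by leap up from E4 and left by step down to G#4.
Leap in, step out — an appoggiatura.

A#4 is an appoggiatura.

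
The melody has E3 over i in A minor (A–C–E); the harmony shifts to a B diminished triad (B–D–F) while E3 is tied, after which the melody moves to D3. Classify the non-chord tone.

E3 is a suspension.

The harmony at that moment is B diminished triad (B, D, F); E3 is not a chord tone.
It is held over (the same pitch as the preceding E3) and left by step down to D3.
Held over from the previous chord and resolving down by step — a suspension.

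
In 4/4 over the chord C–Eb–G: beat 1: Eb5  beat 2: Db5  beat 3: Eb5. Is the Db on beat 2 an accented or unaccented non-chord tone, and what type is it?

The harmony at that moment is C minor triad (C, Eb, G); Db5 is not a chord tone.
It is approached by step down from Eb5 and left by step up to Eb5.
Step away and step back to the same note — a neighbor tone (lower neighbor).
It falls on a weak beat, so it is unaccented.

Unaccented neighbor tone.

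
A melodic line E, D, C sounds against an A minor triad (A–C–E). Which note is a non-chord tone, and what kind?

D is a passing tone.

The harmony at that moment is A minor triad (A, C, E); D is not a chord tone.
It is approached by step down from E and left by step down to C.
Step in, step out in the same direction — a passing tone.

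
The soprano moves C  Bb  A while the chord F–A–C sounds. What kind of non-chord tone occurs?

The harmony at that moment is F major triad (F, A, C); Bb is not a chord tone.
It is approached by step down from C and left by step down to A.
Step in, step out in the same direction — a passing tone.

Bb is a passing tone.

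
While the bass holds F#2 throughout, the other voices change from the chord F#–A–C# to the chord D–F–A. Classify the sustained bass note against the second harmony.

Pedal tone (pedal point).

The harmony at that moment is D minor triad (D, F, A); F#2 is not a chord tone.
It is held over (the same pitch as the preceding F#2) and then sustained as the same pitch into the next harmony.
Sustained through a change of harmony — a pedal tone.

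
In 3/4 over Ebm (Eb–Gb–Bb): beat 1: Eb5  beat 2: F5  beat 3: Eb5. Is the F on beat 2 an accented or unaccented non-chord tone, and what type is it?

Unaccented neighbor tone.

The harmony at that moment is Eb minor triad (Eb, Gb, Bb); F5 is not a chord tone.
It is approached by step up from Eb5 and left by step down to Eb5.
Step away and step back to the same note — a neighbor tone (upper neighbor).
It falls on a weak beat, so it is unaccented.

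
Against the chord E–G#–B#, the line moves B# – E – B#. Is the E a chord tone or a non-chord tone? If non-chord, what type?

E augmented triad contains E, G#, B#; E is the root, so it is a chord tone.

Chord tone (the root of E augmented triad).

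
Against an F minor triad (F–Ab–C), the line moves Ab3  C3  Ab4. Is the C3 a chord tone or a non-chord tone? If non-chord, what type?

Chord tone (the fifth of F minor triad).

F minor triad contains F, Ab, C; C is the fifth, so it is a chord tone.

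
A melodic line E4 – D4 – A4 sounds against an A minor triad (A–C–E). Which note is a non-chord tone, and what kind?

D4 is an escape tone.

The harmony at that moment is A minor triad (A, C, E); D4 is not a chord tone.
It is approached by step down from E4 and left by leap up to A4.
Step in, leap out — an escape tone.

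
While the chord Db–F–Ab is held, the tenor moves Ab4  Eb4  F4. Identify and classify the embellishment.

Eb4 is an appoggiatura.

The harmony at that moment is Db major triad (Db, F, Ab); Eb4 is not a chord tone.
It is approached by leap down from Ab4 and left by step up to F4.
Leap in, step out — an appoggiatura.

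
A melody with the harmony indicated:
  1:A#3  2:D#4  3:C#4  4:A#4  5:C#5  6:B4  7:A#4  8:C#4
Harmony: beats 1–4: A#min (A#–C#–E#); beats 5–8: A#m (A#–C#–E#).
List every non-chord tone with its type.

D#4 (beat 2) — appoggiatura; B4 (beat 6) — passing tone.

The harmony at that moment is A# minor triad (A#, C#, E#); D#4 is not a chord tone.
It is approached by leap up from A#3 and left by step down to C#4.
Leap in, step out — an appoggiatura.
The harmony at that moment is A# minor triad (A#, C#, E#); B4 is not a chord tone.
It is approached by step down from C#5 and left by step down to A#4.
Step in, step out in the same direction — a passing tone.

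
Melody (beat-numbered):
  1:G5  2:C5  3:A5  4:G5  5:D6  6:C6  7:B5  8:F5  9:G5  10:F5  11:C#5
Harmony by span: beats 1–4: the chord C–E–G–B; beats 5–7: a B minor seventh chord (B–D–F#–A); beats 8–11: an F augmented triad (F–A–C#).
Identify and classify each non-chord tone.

The harmony at that moment is C major seventh chord (C, E, G, B); A5 is not a chord tone.
It is approached by leap up from C5 and left by step down to G5.
Leap in, step out — an appoggiatura.
The harmony at that moment is B minor seventh chord (B, D, F#, A); C6 is not a chord tone.
It is approached by step down from D6 and left by step down to B5.
Step in, step out in the same direction — a passing tone.
The harmony at that moment is F augmented triad (F, A, C#); G5 is not a chord tone.
It is approached by step up from F5 and left by step down to F5.
Step away and step back to the same note — a neighbor tone (upper neighbor).

A5 (beat 3) — appoggiatura; C6 (beat 6) — passing tone; G5 (beat 9) — neighbor tone.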